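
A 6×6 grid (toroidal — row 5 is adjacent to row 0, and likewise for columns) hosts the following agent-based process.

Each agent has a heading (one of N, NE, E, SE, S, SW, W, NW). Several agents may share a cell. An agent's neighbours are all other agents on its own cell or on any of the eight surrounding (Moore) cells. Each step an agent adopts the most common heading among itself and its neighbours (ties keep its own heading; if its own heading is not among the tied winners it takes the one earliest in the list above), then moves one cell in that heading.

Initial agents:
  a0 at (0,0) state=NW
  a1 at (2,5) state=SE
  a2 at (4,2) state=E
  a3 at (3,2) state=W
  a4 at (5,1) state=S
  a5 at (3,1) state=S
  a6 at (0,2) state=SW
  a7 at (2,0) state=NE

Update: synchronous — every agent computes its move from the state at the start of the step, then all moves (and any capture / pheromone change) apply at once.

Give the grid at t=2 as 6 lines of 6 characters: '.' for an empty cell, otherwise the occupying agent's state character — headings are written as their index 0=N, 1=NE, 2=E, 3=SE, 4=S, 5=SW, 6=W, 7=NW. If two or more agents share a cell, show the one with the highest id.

t=1: a0@(5,5):NW a1@(3,0):SE a2@(5,2):S a3@(3,1):W a4@(0,1):S a5@(4,1):S a6@(1,1):SW a7@(1,1):NE
t=2: a0@(4,4):NW a1@(4,1):SE a2@(0,2):S a3@(3,0):W a4@(1,1):S a5@(5,1):S a6@(2,0):SW a7@(0,2):NE

..1...
.4....
5.....
6.....
.3..7.
.4....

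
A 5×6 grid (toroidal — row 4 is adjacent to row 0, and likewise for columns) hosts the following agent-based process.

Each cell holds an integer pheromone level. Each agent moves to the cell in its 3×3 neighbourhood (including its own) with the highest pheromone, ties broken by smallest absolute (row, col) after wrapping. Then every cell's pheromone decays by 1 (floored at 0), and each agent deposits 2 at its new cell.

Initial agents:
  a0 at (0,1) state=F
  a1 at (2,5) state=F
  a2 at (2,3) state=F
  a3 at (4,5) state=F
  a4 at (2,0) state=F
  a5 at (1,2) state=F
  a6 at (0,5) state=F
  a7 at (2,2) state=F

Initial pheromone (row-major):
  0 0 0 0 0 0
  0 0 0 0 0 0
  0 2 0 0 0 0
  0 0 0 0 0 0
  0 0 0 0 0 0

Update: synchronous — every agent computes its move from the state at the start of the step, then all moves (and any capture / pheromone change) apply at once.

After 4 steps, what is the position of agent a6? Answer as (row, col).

t=1: a0@(0,0) a1@(1,0) a2@(1,2) a3@(0,0) a4@(2,1) a5@(2,1) a6@(0,0) a7@(2,1) | pheromone: 6 0 0 0 0 0 / 2 0 2 0 0 0 / 0 7 0 0 0 0 / 0 0 0 0 0 0 / 0 0 0 0 0 0
t=2: a0@(0,0) a1@(2,1) a2@(2,1) a3@(0,0) a4@(2,1) a5@(2,1) a6@(0,0) a7@(2,1) | pheromone: 11 0 0 0 0 0 / 1 0 1 0 0 0 / 0 16 0 0 0 0 / 0 0 0 0 0 0 / 0 0 0 0 0 0
t=3: a0@(0,0) a1@(2,1) a2@(2,1) a3@(0,0) a4@(2,1) a5@(2,1) a6@(0,0) a7@(2,1) | pheromone: 16 0 0 0 0 0 / 0 0 0 0 0 0 / 0 25 0 0 0 0 / 0 0 0 0 0 0 / 0 0 0 0 0 0
t=4: a0@(0,0) a1@(2,1) a2@(2,1) a3@(0,0) a4@(2,1) a5@(2,1) a6@(0,0) a7@(2,1) | pheromone: 21 0 0 0 0 0 / 0 0 0 0 0 0 / 0 34 0 0 0 0 / 0 0 0 0 0 0 / 0 0 0 0 0 0

(0, 0)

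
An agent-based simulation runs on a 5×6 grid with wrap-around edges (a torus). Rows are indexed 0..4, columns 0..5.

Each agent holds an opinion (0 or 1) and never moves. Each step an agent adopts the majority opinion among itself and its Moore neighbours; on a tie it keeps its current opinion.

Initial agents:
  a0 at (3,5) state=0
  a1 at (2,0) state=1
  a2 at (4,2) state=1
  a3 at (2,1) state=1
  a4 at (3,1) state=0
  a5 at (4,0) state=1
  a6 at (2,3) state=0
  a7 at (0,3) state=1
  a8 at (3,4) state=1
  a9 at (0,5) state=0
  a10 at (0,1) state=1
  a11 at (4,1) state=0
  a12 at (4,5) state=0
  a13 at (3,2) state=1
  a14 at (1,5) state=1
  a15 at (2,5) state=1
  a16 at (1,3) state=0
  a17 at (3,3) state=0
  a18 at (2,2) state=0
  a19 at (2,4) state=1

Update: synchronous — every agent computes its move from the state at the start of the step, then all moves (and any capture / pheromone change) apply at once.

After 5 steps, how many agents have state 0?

0

t=1: a0@(3,5):1 a1@(2,0):1 a2@(4,2):1 a3@(2,1):1 a4@(3,1):1 a5@(4,0):0 a6@(2,3):0 a7@(0,3):1 a8@(3,4):0 a9@(0,5):0 a10@(0,1):1 a11@(4,1):1 a12@(4,5):0 a13@(3,2):0 a14@(1,5):1 a15@(2,5):1 a16@(1,3):0 a17@(3,3):1 a18@(2,2):0 a19@(2,4):1
t=2: a0@(3,5):1 a1@(2,0):1 a2@(4,2):1 a3@(2,1):1 a4@(3,1):1 a5@(4,0):1 a6@(2,3):0 a7@(0,3):1 a8@(3,4):1 a9@(0,5):0 a10@(0,1):1 a11@(4,1):1 a12@(4,5):0 a13@(3,2):1 a14@(1,5):1 a15@(2,5):1 a16@(1,3):0 a17@(3,3):0 a18@(2,2):0 a19@(2,4):1
t=3: a0@(3,5):1 a1@(2,0):1 a2@(4,2):1 a3@(2,1):1 a4@(3,1):1 a5@(4,0):1 a6@(2,3):0 a7@(0,3):1 a8@(3,4):1 a9@(0,5):0 a10@(0,1):1 a11@(4,1):1 a12@(4,5):1 a13@(3,2):1 a14@(1,5):1 a15@(2,5):1 a16@(1,3):0 a17@(3,3):1 a18@(2,2):0 a19@(2,4):1
t=4: a0@(3,5):1 a1@(2,0):1 a2@(4,2):1 a3@(2,1):1 a4@(3,1):1 a5@(4,0):1 a6@(2,3):1 a7@(0,3):1 a8@(3,4):1 a9@(0,5):1 a10@(0,1):1 a11@(4,1):1 a12@(4,5):1 a13@(3,2):1 a14@(1,5):1 a15@(2,5):1 a16@(1,3):0 a17@(3,3):1 a18@(2,2):1 a19@(2,4):1
t=5: a0@(3,5):1 a1@(2,0):1 a2@(4,2):1 a3@(2,1):1 a4@(3,1):1 a5@(4,0):1 a6@(2,3):1 a7@(0,3):1 a8@(3,4):1 a9@(0,5):1 a10@(0,1):1 a11@(4,1):1 a12@(4,5):1 a13@(3,2):1 a14@(1,5):1 a15@(2,5):1 a16@(1,3):1 a17@(3,3):1 a18@(2,2):1 a19@(2,4):1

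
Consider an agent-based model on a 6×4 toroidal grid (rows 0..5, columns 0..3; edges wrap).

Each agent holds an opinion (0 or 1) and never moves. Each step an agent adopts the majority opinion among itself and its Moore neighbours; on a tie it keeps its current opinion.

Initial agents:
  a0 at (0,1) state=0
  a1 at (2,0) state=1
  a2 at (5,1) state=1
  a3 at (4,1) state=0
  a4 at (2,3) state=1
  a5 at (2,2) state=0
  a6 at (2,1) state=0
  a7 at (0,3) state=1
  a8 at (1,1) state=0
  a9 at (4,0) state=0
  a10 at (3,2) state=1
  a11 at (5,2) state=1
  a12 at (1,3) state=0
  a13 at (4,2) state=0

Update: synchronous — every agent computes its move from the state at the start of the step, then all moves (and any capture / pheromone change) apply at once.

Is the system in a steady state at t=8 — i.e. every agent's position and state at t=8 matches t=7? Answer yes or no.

t=1: a0@(0,1):0 a1@(2,0):0 a2@(5,1):0 a3@(4,1):0 a4@(2,3):1 a5@(2,2):0 a6@(2,1):0 a7@(0,3):1 a8@(1,1):0 a9@(4,0):0 a10@(3,2):0 a11@(5,2):1 a12@(1,3):1 a13@(4,2):1
t=2: a0@(0,1):0 a1@(2,0):0 a2@(5,1):0 a3@(4,1):0 a4@(2,3):0 a5@(2,2):0 a6@(2,1):0 a7@(0,3):1 a8@(1,1):0 a9@(4,0):0 a10@(3,2):0 a11@(5,2):1 a12@(1,3):1 a13@(4,2):0
t=3: a0@(0,1):0 a1@(2,0):0 a2@(5,1):0 a3@(4,1):0 a4@(2,3):0 a5@(2,2):0 a6@(2,1):0 a7@(0,3):1 a8@(1,1):0 a9@(4,0):0 a10@(3,2):0 a11@(5,2):0 a12@(1,3):0 a13@(4,2):0
t=4: a0@(0,1):0 a1@(2,0):0 a2@(5,1):0 a3@(4,1):0 a4@(2,3):0 a5@(2,2):0 a6@(2,1):0 a7@(0,3):0 a8@(1,1):0 a9@(4,0):0 a10@(3,2):0 a11@(5,2):0 a12@(1,3):0 a13@(4,2):0
t=5: (unchanged — steady state)

yes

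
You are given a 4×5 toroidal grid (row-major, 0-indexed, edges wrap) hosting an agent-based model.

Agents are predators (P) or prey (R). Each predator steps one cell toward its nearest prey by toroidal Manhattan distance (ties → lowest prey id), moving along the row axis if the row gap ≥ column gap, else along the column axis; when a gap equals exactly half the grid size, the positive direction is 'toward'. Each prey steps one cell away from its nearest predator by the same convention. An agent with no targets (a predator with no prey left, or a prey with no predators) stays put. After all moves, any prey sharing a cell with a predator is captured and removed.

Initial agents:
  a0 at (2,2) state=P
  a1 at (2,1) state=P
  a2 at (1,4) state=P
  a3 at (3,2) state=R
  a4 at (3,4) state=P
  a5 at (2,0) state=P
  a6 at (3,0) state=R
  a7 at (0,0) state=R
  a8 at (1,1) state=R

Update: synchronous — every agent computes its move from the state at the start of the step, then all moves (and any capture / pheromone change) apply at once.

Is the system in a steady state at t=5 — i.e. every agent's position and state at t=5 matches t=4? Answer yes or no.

t=1: a0@(3,2):P a1@(1,1):P a2@(0,4):P a3@(0,2):R a4@(3,0):P a5@(3,0):P a6@(3,1):R a8@(0,1):R
t=2: a0@(0,2):P a1@(0,1):P a2@(0,3):P a3@(1,2):R a4@(3,1):P a5@(3,1):P a6@(3,0):R
t=3: a0@(1,2):P a1@(1,1):P a2@(1,3):P a3@(2,2):R a4@(3,0):P a5@(3,0):P a6@(3,4):R
t=4: a0@(2,2):P a1@(2,1):P a2@(2,3):P a3@(3,2):R a4@(3,4):P a5@(3,4):P a6@(3,3):R
t=5: a0@(3,2):P a1@(3,1):P a2@(3,3):P a3@(0,2):R a4@(3,3):P a5@(3,3):P a6@(0,3):R

no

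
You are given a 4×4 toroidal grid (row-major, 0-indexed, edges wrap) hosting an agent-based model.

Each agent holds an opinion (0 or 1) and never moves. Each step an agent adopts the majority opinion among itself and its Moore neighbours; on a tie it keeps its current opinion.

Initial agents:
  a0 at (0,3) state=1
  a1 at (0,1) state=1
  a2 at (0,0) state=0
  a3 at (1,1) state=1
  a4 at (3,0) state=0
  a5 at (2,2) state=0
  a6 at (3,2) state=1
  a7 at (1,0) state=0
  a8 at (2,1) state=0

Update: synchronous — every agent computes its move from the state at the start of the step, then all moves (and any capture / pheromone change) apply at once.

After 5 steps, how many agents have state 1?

0

t=1: a0@(0,3):0 a1@(0,1):1 a2@(0,0):0 a3@(1,1):0 a4@(3,0):0 a5@(2,2):0 a6@(3,2):1 a7@(1,0):0 a8@(2,1):0
t=2: a0@(0,3):0 a1@(0,1):0 a2@(0,0):0 a3@(1,1):0 a4@(3,0):0 a5@(2,2):0 a6@(3,2):0 a7@(1,0):0 a8@(2,1):0
t=3: (unchanged — steady state)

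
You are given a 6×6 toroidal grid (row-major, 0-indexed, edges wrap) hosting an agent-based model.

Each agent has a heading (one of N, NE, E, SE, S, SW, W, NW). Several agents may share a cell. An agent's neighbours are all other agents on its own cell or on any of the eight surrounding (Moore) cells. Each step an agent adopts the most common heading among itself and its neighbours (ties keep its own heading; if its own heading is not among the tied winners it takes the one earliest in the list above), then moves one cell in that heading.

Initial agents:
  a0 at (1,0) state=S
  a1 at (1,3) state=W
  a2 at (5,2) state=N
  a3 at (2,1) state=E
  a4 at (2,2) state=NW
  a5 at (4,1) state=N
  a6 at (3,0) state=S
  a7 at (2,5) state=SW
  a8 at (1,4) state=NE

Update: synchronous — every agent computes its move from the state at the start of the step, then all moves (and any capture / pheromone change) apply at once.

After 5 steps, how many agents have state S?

t=1: a0@(2,0):S a1@(1,2):W a2@(4,2):N a3@(3,1):S a4@(1,1):NW a5@(3,1):N a6@(4,0):S a7@(3,5):S a8@(0,5):NE
t=2: a0@(3,0):S a1@(1,1):W a2@(3,2):N a3@(4,1):S a4@(0,0):NW a5@(4,1):S a6@(5,0):S a7@(4,5):S a8@(5,0):NE
t=3: a0@(4,0):S a1@(1,0):W a2@(4,2):S a3@(5,1):S a4@(5,5):NW a5@(5,1):S a6@(0,0):S a7@(5,5):S a8@(0,0):S
t=4: a0@(5,0):S a1@(2,0):S a2@(5,2):S a3@(0,1):S a4@(0,5):S a5@(0,1):S a6@(1,0):S a7@(0,5):S a8@(1,0):S
t=5: a0@(0,0):S a1@(3,0):S a2@(0,2):S a3@(1,1):S a4@(1,5):S a5@(1,1):S a6@(2,0):S a7@(1,5):S a8@(2,0):S

9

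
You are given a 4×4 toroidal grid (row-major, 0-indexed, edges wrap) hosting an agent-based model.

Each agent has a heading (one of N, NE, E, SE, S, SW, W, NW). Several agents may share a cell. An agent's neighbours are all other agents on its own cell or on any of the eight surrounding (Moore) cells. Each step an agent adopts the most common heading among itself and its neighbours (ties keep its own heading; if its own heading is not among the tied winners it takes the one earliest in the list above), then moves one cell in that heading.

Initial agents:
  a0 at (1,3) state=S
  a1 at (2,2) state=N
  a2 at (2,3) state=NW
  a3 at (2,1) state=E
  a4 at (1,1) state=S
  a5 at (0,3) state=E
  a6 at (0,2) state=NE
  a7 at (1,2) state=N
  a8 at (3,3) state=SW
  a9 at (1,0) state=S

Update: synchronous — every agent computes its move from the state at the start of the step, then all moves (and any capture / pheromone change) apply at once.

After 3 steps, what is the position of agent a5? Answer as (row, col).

t=1: a0@(2,3):S a1@(1,2):N a2@(1,3):N a3@(1,1):N a4@(2,1):S a5@(1,3):S a6@(1,2):S a7@(0,2):N a8@(0,2):SW a9@(2,0):S
t=2: a0@(3,3):S a1@(0,2):N a2@(2,3):S a3@(0,1):N a4@(3,1):S a5@(2,3):S a6@(2,2):S a7@(3,2):N a8@(3,2):N a9@(3,0):S
t=3: a0@(0,3):S a1@(3,2):N a2@(3,3):S a3@(3,1):N a4@(2,1):N a5@(3,3):S a6@(3,2):S a7@(0,2):S a8@(0,2):S a9@(0,0):S

(3, 3)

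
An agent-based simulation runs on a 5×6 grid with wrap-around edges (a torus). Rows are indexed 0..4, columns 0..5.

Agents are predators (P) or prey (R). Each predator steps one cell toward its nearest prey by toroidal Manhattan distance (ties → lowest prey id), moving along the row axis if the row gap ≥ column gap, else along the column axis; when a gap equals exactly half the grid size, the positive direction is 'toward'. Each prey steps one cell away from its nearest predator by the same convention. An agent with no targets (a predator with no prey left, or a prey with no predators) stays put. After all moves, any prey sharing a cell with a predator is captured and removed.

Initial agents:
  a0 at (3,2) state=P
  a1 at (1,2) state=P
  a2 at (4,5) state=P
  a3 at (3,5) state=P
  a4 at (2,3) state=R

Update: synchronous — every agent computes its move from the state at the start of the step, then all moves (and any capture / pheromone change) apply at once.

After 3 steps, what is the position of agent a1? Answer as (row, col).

(0, 2)

t=1: a0@(2,2):P a1@(2,2):P a2@(3,5):P a3@(3,4):P a4@(1,3):R
t=2: a0@(1,2):P a1@(1,2):P a2@(2,5):P a3@(2,4):P a4@(0,3):R
t=3: a0@(0,2):P a1@(0,2):P a2@(1,5):P a3@(1,4):P a4@(4,3):R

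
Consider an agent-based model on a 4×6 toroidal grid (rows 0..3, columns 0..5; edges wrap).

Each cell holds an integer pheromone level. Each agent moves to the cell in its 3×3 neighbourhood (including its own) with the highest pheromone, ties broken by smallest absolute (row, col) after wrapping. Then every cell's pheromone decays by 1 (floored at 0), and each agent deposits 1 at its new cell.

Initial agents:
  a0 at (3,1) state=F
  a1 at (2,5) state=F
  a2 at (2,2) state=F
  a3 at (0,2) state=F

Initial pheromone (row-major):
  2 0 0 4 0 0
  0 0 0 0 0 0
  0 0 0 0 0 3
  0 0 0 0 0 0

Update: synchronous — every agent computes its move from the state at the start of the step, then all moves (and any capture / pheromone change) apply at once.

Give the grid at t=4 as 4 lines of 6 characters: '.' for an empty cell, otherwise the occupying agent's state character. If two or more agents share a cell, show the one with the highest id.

F..F..
......
.....F
......

t=1: a0@(0,0) a1@(2,5) a2@(1,1) a3@(0,3) | pheromone: 2 0 0 4 0 0 / 0 1 0 0 0 0 / 0 0 0 0 0 3 / 0 0 0 0 0 0
t=2: a0@(0,0) a1@(2,5) a2@(0,0) a3@(0,3) | pheromone: 3 0 0 4 0 0 / 0 0 0 0 0 0 / 0 0 0 0 0 3 / 0 0 0 0 0 0
t=3: a0@(0,0) a1@(2,5) a2@(0,0) a3@(0,3) | pheromone: 4 0 0 4 0 0 / 0 0 0 0 0 0 / 0 0 0 0 0 3 / 0 0 0 0 0 0
t=4: a0@(0,0) a1@(2,5) a2@(0,0) a3@(0,3) | pheromone: 5 0 0 4 0 0 / 0 0 0 0 0 0 / 0 0 0 0 0 3 / 0 0 0 0 0 0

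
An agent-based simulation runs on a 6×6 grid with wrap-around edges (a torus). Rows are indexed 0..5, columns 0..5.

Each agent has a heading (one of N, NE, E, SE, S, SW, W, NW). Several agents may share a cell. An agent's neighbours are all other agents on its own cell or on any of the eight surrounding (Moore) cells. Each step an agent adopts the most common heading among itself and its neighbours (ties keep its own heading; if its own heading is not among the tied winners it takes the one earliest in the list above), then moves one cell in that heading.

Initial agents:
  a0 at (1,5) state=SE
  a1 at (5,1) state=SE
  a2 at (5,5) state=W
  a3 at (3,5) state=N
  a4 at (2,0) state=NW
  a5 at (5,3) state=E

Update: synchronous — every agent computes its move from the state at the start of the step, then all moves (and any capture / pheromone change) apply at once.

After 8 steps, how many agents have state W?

1

t=1: a0@(2,0):SE a1@(0,2):SE a2@(5,4):W a3@(2,5):N a4@(1,5):NW a5@(5,4):E
t=2: a0@(3,1):SE a1@(1,3):SE a2@(5,3):W a3@(1,5):N a4@(0,4):NW a5@(5,5):E
t=3: a0@(4,2):SE a1@(2,4):SE a2@(5,2):W a3@(0,5):N a4@(5,3):NW a5@(5,0):E
t=4: a0@(5,3):SE a1@(3,5):SE a2@(5,1):W a3@(5,5):N a4@(4,2):NW a5@(5,1):E
t=5: a0@(0,4):SE a1@(4,0):SE a2@(5,0):W a3@(4,5):N a4@(3,1):NW a5@(5,2):E
t=6: a0@(1,5):SE a1@(5,1):SE a2@(5,5):W a3@(3,5):N a4@(2,0):NW a5@(5,3):E
t=7: a0@(2,0):SE a1@(0,2):SE a2@(5,4):W a3@(2,5):N a4@(1,5):NW a5@(5,4):E
t=8: a0@(3,1):SE a1@(1,3):SE a2@(5,3):W a3@(1,5):N a4@(0,4):NW a5@(5,5):E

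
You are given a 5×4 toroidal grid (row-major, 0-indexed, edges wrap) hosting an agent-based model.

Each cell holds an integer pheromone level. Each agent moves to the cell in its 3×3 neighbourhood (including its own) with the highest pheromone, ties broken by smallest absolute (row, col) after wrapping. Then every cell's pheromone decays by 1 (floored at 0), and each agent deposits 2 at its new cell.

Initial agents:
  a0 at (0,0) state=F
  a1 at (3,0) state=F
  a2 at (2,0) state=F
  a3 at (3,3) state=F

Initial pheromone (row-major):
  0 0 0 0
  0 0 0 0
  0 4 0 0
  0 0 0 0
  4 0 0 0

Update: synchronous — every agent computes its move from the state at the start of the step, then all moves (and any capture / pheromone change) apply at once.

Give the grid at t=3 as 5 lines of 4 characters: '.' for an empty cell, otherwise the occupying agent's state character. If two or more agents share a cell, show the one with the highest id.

....
....
.F..
....
F...

t=1: a0@(4,0) a1@(2,1) a2@(2,1) a3@(4,0) | pheromone: 0 0 0 0 / 0 0 0 0 / 0 7 0 0 / 0 0 0 0 / 7 0 0 0
t=2: a0@(4,0) a1@(2,1) a2@(2,1) a3@(4,0) | pheromone: 0 0 0 0 / 0 0 0 0 / 0 10 0 0 / 0 0 0 0 / 10 0 0 0
t=3: a0@(4,0) a1@(2,1) a2@(2,1) a3@(4,0) | pheromone: 0 0 0 0 / 0 0 0 0 / 0 13 0 0 / 0 0 0 0 / 13 0 0 0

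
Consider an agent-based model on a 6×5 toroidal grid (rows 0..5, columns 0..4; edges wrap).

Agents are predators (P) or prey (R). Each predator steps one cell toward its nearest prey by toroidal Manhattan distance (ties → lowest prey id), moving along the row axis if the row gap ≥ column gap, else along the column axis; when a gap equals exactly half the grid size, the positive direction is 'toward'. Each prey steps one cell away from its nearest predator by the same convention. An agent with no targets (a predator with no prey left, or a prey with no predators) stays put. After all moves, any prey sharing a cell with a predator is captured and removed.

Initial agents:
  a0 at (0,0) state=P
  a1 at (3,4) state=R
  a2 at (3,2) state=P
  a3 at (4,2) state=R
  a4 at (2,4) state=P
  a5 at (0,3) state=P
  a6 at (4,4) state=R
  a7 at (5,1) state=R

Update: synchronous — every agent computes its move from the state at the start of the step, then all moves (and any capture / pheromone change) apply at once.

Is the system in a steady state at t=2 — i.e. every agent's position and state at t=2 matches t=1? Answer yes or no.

t=1: a0@(5,0):P a1@(4,4):R a2@(4,2):P a3@(5,2):R a4@(3,4):P a5@(5,3):P a6@(5,4):R a7@(4,1):R
t=2: a0@(5,4):P a2@(5,2):P a3@(0,2):R a4@(4,4):P a5@(5,2):P a6@(5,3):R a7@(4,0):R

no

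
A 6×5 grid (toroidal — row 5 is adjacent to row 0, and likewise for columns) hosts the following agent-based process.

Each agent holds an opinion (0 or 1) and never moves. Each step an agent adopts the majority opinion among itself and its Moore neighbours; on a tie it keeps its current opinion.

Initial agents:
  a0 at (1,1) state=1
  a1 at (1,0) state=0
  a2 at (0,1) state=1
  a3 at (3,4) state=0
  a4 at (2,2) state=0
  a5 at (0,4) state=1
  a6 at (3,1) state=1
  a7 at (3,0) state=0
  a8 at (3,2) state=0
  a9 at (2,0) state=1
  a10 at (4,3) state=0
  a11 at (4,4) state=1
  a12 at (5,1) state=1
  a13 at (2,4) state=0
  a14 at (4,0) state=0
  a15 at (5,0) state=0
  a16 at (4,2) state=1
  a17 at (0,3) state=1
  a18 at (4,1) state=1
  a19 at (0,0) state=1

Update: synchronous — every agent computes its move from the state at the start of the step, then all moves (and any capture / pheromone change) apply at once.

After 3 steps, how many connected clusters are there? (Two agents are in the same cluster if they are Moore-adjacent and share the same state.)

t=1: a0@(1,1):1 a1@(1,0):1 a2@(0,1):1 a3@(3,4):0 a4@(2,2):0 a5@(0,4):1 a6@(3,1):1 a7@(3,0):0 a8@(3,2):0 a9@(2,0):0 a10@(4,3):0 a11@(4,4):0 a12@(5,1):1 a13@(2,4):0 a14@(4,0):0 a15@(5,0):1 a16@(4,2):1 a17@(0,3):1 a18@(4,1):1 a19@(0,0):1
t=2: a0@(1,1):1 a1@(1,0):1 a2@(0,1):1 a3@(3,4):0 a4@(2,2):0 a5@(0,4):1 a6@(3,1):0 a7@(3,0):0 a8@(3,2):0 a9@(2,0):0 a10@(4,3):0 a11@(4,4):0 a12@(5,1):1 a13@(2,4):0 a14@(4,0):0 a15@(5,0):1 a16@(4,2):1 a17@(0,3):1 a18@(4,1):1 a19@(0,0):1
t=3: (unchanged — steady state)

2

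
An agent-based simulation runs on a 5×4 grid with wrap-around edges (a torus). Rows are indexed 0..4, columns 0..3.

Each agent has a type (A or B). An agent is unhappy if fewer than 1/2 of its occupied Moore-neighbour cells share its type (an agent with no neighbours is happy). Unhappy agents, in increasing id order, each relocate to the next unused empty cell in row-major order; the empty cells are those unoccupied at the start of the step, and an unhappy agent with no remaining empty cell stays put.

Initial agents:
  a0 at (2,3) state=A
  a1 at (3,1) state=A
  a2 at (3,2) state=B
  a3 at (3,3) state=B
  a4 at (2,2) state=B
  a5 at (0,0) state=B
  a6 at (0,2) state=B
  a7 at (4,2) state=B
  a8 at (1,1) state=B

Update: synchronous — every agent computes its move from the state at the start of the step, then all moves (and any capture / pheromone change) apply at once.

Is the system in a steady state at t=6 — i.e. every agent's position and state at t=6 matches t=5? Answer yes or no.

t=1: a0@(0,1):A a1@(0,3):A a2@(3,2):B a3@(3,3):B a4@(2,2):B a5@(0,0):B a6@(0,2):B a7@(4,2):B a8@(1,1):B
t=2: a0@(1,0):A a1@(1,2):A a2@(3,2):B a3@(3,3):B a4@(2,2):B a5@(1,3):B a6@(0,2):B a7@(4,2):B a8@(1,1):B
t=3: a0@(0,0):A a1@(0,1):A a2@(3,2):B a3@(3,3):B a4@(2,2):B a5@(1,3):B a6@(0,2):B a7@(4,2):B a8@(1,1):B
t=4: a0@(0,3):A a1@(1,0):A a2@(3,2):B a3@(3,3):B a4@(2,2):B a5@(1,3):B a6@(0,2):B a7@(4,2):B a8@(1,1):B
t=5: a0@(0,0):A a1@(0,1):A a2@(3,2):B a3@(3,3):B a4@(2,2):B a5@(1,3):B a6@(0,2):B a7@(4,2):B a8@(1,1):B
t=6: a0@(0,3):A a1@(1,0):A a2@(3,2):B a3@(3,3):B a4@(2,2):B a5@(1,3):B a6@(0,2):B a7@(4,2):B a8@(1,1):B

no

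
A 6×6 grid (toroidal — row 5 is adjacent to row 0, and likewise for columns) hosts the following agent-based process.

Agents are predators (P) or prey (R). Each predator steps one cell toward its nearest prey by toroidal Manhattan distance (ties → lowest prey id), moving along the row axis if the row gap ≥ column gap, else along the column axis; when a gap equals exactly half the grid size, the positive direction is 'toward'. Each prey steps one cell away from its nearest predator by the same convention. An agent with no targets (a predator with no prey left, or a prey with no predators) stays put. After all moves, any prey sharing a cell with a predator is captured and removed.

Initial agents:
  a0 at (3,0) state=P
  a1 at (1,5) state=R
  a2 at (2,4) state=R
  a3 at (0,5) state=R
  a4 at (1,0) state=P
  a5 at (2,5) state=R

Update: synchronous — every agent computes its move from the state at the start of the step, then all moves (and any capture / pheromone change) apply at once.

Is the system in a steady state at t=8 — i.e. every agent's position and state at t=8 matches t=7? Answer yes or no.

t=1: a0@(2,0):P a1@(1,4):R a2@(2,3):R a3@(5,5):R a4@(1,5):P
t=2: a0@(2,5):P a1@(1,3):R a2@(2,2):R a3@(4,5):R a4@(1,4):P
t=3: a0@(3,5):P a1@(1,2):R a2@(2,1):R a3@(5,5):R a4@(1,3):P
t=4: a0@(4,5):P a1@(1,1):R a2@(2,2):R a3@(0,5):R a4@(1,2):P
t=5: a0@(5,5):P a1@(1,0):R a2@(3,2):R a3@(1,5):R a4@(1,1):P
t=6: a0@(0,5):P a1@(1,5):R a2@(4,2):R a3@(2,5):R a4@(1,0):P
t=7: a0@(1,5):P a1@(2,5):R a2@(4,1):R a3@(3,5):R a4@(1,5):P
t=8: a0@(2,5):P a1@(3,5):R a2@(3,1):R a3@(4,5):R a4@(2,5):P

no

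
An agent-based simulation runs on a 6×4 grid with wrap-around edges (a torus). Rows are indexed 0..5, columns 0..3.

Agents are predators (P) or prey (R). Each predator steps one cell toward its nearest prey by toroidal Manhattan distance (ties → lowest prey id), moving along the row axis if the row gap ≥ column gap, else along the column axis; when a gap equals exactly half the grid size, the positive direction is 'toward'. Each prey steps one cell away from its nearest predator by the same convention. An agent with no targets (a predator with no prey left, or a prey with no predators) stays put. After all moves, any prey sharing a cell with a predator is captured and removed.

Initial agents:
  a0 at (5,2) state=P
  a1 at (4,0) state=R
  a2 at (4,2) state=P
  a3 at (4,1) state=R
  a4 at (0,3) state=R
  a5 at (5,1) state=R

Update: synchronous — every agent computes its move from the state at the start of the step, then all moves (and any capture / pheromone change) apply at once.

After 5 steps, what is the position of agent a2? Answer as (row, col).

t=1: a0@(5,1):P a1@(4,3):R a2@(4,1):P a3@(4,0):R a4@(1,3):R a5@(5,0):R
t=2: a0@(5,0):P a1@(4,2):R a2@(4,0):P a3@(4,3):R a4@(2,3):R a5@(5,3):R
t=3: a0@(5,3):P a1@(4,1):R a2@(4,3):P a3@(4,2):R a4@(1,3):R a5@(5,2):R
t=4: a0@(5,2):P a1@(4,0):R a2@(4,2):P a3@(4,1):R a4@(2,3):R a5@(5,1):R
t=5: a0@(5,1):P a1@(4,3):R a2@(4,1):P a3@(4,0):R a4@(1,3):R a5@(5,0):R

(4, 1)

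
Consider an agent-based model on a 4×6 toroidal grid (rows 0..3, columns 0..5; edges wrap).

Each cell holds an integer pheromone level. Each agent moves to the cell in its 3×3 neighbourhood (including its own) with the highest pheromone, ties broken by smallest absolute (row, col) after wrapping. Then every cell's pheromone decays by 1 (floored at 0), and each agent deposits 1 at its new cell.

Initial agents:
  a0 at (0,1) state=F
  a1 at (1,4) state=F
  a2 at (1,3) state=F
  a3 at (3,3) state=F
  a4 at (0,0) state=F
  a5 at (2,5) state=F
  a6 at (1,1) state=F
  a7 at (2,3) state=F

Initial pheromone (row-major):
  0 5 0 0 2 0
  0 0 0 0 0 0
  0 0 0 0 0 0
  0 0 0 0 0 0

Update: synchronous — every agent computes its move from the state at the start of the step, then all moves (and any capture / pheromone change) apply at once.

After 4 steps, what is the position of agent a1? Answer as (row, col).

(0, 4)

t=1: a0@(0,1) a1@(0,4) a2@(0,4) a3@(0,4) a4@(0,1) a5@(1,0) a6@(0,1) a7@(1,2) | pheromone: 0 7 0 0 4 0 / 1 0 1 0 0 0 / 0 0 0 0 0 0 / 0 0 0 0 0 0
t=2: a0@(0,1) a1@(0,4) a2@(0,4) a3@(0,4) a4@(0,1) a5@(0,1) a6@(0,1) a7@(0,1) | pheromone: 0 11 0 0 6 0 / 0 0 0 0 0 0 / 0 0 0 0 0 0 / 0 0 0 0 0 0
t=3: a0@(0,1) a1@(0,4) a2@(0,4) a3@(0,4) a4@(0,1) a5@(0,1) a6@(0,1) a7@(0,1) | pheromone: 0 15 0 0 8 0 / 0 0 0 0 0 0 / 0 0 0 0 0 0 / 0 0 0 0 0 0
t=4: a0@(0,1) a1@(0,4) a2@(0,4) a3@(0,4) a4@(0,1) a5@(0,1) a6@(0,1) a7@(0,1) | pheromone: 0 19 0 0 10 0 / 0 0 0 0 0 0 / 0 0 0 0 0 0 / 0 0 0 0 0 0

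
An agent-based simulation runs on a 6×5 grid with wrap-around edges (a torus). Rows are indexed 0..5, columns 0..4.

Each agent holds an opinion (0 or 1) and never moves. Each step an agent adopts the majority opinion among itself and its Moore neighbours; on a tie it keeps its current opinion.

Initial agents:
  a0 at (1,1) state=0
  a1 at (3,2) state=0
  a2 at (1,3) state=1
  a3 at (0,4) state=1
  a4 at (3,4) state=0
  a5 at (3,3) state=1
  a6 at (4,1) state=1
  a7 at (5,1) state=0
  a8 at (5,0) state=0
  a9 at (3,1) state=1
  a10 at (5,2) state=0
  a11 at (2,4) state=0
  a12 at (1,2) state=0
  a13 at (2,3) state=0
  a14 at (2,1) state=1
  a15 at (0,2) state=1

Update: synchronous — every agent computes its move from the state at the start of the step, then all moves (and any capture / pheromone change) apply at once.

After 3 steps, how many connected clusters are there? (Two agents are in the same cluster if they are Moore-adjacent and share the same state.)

1

t=1: a0@(1,1):0 a1@(3,2):1 a2@(1,3):1 a3@(0,4):1 a4@(3,4):0 a5@(3,3):0 a6@(4,1):0 a7@(5,1):0 a8@(5,0):0 a9@(3,1):1 a10@(5,2):0 a11@(2,4):0 a12@(1,2):0 a13@(2,3):0 a14@(2,1):0 a15@(0,2):0
t=2: a0@(1,1):0 a1@(3,2):0 a2@(1,3):0 a3@(0,4):1 a4@(3,4):0 a5@(3,3):0 a6@(4,1):0 a7@(5,1):0 a8@(5,0):0 a9@(3,1):1 a10@(5,2):0 a11@(2,4):0 a12@(1,2):0 a13@(2,3):0 a14@(2,1):0 a15@(0,2):0
t=3: a0@(1,1):0 a1@(3,2):0 a2@(1,3):0 a3@(0,4):0 a4@(3,4):0 a5@(3,3):0 a6@(4,1):0 a7@(5,1):0 a8@(5,0):0 a9@(3,1):0 a10@(5,2):0 a11@(2,4):0 a12@(1,2):0 a13@(2,3):0 a14@(2,1):0 a15@(0,2):0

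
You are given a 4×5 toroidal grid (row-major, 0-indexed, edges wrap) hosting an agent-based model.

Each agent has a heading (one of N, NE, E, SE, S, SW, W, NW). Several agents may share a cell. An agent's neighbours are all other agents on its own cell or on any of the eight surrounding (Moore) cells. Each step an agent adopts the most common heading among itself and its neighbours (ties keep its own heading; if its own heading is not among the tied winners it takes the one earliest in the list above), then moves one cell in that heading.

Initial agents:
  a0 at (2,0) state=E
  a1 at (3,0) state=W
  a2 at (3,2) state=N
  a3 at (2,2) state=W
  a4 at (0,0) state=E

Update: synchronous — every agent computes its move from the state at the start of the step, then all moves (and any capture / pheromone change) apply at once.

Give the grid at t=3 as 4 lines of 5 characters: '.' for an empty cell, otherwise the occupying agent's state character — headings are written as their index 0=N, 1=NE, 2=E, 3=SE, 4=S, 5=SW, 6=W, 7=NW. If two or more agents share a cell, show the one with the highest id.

t=1: a0@(2,1):E a1@(3,1):E a2@(2,2):N a3@(2,1):W a4@(0,1):E
t=2: a0@(2,2):E a1@(3,2):E a2@(2,3):E a3@(2,2):E a4@(0,2):E
t=3: a0@(2,3):E a1@(3,3):E a2@(2,4):E a3@(2,3):E a4@(0,3):E

...2.
.....
...22
...2.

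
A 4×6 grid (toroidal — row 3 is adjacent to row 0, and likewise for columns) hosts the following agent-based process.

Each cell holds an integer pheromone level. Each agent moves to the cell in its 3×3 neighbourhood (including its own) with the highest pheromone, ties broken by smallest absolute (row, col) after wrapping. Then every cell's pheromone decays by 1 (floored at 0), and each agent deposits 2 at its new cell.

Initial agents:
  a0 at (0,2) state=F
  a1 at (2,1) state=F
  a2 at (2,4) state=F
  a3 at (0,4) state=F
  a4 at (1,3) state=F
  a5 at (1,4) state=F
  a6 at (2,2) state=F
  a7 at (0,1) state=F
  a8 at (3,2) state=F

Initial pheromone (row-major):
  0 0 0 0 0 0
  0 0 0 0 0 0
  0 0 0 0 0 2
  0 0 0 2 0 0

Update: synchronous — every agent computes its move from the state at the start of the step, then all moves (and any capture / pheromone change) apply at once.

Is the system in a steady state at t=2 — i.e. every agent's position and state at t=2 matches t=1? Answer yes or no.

t=1: a0@(3,3) a1@(1,0) a2@(2,5) a3@(3,3) a4@(0,2) a5@(2,5) a6@(3,3) a7@(0,0) a8@(3,3) | pheromone: 2 0 2 0 0 0 / 2 0 0 0 0 0 / 0 0 0 0 0 5 / 0 0 0 9 0 0
t=2: a0@(3,3) a1@(2,5) a2@(2,5) a3@(3,3) a4@(3,3) a5@(2,5) a6@(3,3) a7@(0,0) a8@(3,3) | pheromone: 3 0 1 0 0 0 / 1 0 0 0 0 0 / 0 0 0 0 0 10 / 0 0 0 18 0 0

no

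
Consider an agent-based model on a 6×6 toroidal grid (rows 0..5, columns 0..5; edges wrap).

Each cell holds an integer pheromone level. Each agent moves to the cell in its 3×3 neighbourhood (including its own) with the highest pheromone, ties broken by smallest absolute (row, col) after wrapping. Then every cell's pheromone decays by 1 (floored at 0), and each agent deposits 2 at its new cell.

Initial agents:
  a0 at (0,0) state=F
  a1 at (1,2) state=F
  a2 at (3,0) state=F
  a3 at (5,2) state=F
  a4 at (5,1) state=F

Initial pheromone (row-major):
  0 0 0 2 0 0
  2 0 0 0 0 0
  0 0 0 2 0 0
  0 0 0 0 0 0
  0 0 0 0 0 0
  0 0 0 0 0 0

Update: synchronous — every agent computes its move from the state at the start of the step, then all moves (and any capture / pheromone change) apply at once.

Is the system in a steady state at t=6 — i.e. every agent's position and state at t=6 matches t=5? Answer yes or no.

yes

t=1: a0@(1,0) a1@(0,3) a2@(2,0) a3@(0,3) a4@(0,0) | pheromone: 2 0 0 5 0 0 / 3 0 0 0 0 0 / 2 0 0 1 0 0 / 0 0 0 0 0 0 / 0 0 0 0 0 0 / 0 0 0 0 0 0
t=2: a0@(1,0) a1@(0,3) a2@(1,0) a3@(0,3) a4@(1,0) | pheromone: 1 0 0 8 0 0 / 8 0 0 0 0 0 / 1 0 0 0 0 0 / 0 0 0 0 0 0 / 0 0 0 0 0 0 / 0 0 0 0 0 0
t=3: a0@(1,0) a1@(0,3) a2@(1,0) a3@(0,3) a4@(1,0) | pheromone: 0 0 0 11 0 0 / 13 0 0 0 0 0 / 0 0 0 0 0 0 / 0 0 0 0 0 0 / 0 0 0 0 0 0 / 0 0 0 0 0 0
t=4: a0@(1,0) a1@(0,3) a2@(1,0) a3@(0,3) a4@(1,0) | pheromone: 0 0 0 14 0 0 / 18 0 0 0 0 0 / 0 0 0 0 0 0 / 0 0 0 0 0 0 / 0 0 0 0 0 0 / 0 0 0 0 0 0
t=5: a0@(1,0) a1@(0,3) a2@(1,0) a3@(0,3) a4@(1,0) | pheromone: 0 0 0 17 0 0 / 23 0 0 0 0 0 / 0 0 0 0 0 0 / 0 0 0 0 0 0 / 0 0 0 0 0 0 / 0 0 0 0 0 0
t=6: a0@(1,0) a1@(0,3) a2@(1,0) a3@(0,3) a4@(1,0) | pheromone: 0 0 0 20 0 0 / 28 0 0 0 0 0 / 0 0 0 0 0 0 / 0 0 0 0 0 0 / 0 0 0 0 0 0 / 0 0 0 0 0 0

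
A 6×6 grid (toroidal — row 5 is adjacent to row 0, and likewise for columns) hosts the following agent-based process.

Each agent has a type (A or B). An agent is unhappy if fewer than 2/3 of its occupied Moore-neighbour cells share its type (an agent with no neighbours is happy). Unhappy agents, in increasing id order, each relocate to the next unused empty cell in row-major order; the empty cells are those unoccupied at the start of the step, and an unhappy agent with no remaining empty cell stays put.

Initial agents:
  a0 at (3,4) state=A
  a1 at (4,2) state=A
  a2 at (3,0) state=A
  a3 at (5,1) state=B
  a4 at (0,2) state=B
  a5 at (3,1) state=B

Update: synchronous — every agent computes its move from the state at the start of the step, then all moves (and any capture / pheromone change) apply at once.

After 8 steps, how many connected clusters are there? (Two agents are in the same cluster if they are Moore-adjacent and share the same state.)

t=1: a0@(3,4):A a1@(0,0):A a2@(0,1):A a3@(0,3):B a4@(0,2):B a5@(0,4):B
t=2: a0@(3,4):A a1@(0,0):A a2@(0,5):A a3@(0,3):B a4@(1,0):B a5@(0,4):B
t=3: a0@(3,4):A a1@(0,1):A a2@(0,2):A a3@(0,3):B a4@(1,1):B a5@(1,2):B
t=4: a0@(3,4):A a1@(0,0):A a2@(0,4):A a3@(0,5):B a4@(1,0):B a5@(1,3):B
t=5: a0@(3,4):A a1@(0,1):A a2@(0,2):A a3@(0,3):B a4@(1,1):B a5@(1,2):B
t=6: a0@(3,4):A a1@(0,0):A a2@(0,4):A a3@(0,5):B a4@(1,0):B a5@(1,3):B
t=7: a0@(3,4):A a1@(0,1):A a2@(0,2):A a3@(0,3):B a4@(1,1):B a5@(1,2):B
t=8: a0@(3,4):A a1@(0,0):A a2@(0,4):A a3@(0,5):B a4@(1,0):B a5@(1,3):B

5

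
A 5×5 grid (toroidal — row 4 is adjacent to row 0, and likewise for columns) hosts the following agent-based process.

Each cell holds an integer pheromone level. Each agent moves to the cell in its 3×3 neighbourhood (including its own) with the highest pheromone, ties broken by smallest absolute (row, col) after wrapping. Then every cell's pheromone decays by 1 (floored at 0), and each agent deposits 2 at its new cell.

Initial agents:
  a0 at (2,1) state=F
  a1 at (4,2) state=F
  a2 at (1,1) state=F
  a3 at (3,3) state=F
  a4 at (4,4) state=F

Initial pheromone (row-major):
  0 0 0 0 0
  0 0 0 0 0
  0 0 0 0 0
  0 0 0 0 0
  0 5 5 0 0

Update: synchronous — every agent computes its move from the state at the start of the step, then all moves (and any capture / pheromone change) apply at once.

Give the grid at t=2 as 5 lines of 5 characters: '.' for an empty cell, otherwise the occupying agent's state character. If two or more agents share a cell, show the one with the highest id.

t=1: a0@(1,0) a1@(4,1) a2@(0,0) a3@(4,2) a4@(0,0) | pheromone: 4 0 0 0 0 / 2 0 0 0 0 / 0 0 0 0 0 / 0 0 0 0 0 / 0 6 6 0 0
t=2: a0@(0,0) a1@(4,1) a2@(4,1) a3@(4,1) a4@(4,1) | pheromone: 5 0 0 0 0 / 1 0 0 0 0 / 0 0 0 0 0 / 0 0 0 0 0 / 0 13 5 0 0

F....
.....
.....
.....
.F...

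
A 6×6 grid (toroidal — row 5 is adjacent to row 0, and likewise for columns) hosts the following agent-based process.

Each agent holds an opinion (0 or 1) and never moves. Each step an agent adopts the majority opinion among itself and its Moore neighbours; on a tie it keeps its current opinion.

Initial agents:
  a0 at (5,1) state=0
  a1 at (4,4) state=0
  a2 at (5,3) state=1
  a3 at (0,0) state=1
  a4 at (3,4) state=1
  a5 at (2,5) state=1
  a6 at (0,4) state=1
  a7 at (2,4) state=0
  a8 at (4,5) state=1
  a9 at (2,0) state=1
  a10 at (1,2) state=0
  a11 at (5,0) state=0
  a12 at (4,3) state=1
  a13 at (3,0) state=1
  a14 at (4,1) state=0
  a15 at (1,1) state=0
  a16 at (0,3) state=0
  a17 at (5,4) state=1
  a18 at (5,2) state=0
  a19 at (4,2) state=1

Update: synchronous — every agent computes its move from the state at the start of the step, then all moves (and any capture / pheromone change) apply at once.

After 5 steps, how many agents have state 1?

t=1: a0@(5,1):0 a1@(4,4):1 a2@(5,3):1 a3@(0,0):0 a4@(3,4):1 a5@(2,5):1 a6@(0,4):1 a7@(2,4):1 a8@(4,5):1 a9@(2,0):1 a10@(1,2):0 a11@(5,0):0 a12@(4,3):1 a13@(3,0):1 a14@(4,1):0 a15@(1,1):0 a16@(0,3):0 a17@(5,4):1 a18@(5,2):0 a19@(4,2):1
t=2: (unchanged — steady state)

12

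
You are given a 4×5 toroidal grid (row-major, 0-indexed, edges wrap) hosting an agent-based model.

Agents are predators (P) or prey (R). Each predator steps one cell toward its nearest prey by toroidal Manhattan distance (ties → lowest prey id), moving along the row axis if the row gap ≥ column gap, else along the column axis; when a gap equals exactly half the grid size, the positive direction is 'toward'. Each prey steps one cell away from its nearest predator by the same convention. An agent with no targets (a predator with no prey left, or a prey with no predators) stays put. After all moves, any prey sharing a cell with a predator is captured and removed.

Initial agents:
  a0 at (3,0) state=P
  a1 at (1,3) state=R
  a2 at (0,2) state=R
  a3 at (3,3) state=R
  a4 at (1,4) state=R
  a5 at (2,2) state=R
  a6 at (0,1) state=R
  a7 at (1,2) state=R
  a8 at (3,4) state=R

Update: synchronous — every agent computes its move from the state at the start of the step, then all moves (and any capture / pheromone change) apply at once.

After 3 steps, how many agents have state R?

8

t=1: a0@(3,4):P a1@(0,3):R a2@(0,3):R a3@(3,2):R a4@(0,4):R a5@(2,3):R a6@(1,1):R a7@(0,2):R a8@(3,3):R
t=2: a0@(0,4):P a1@(1,3):R a2@(1,3):R a3@(3,1):R a4@(1,4):R a5@(1,3):R a6@(0,1):R a7@(0,1):R a8@(3,2):R
t=3: a0@(1,4):P a1@(2,3):R a2@(2,3):R a3@(3,2):R a4@(2,4):R a5@(2,3):R a6@(0,2):R a7@(0,2):R a8@(3,1):R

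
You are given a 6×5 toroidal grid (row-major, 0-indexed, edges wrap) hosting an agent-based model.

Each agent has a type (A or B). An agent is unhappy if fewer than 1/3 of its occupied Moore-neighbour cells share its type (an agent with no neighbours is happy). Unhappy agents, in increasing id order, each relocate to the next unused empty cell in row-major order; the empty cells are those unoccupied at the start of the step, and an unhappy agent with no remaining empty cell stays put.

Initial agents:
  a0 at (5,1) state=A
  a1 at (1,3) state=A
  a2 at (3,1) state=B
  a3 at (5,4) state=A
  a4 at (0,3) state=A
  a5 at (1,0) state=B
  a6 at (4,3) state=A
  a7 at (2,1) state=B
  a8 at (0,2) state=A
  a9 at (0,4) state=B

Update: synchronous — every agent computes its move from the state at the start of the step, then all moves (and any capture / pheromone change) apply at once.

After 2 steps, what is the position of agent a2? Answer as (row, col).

t=1: a0@(5,1):A a1@(1,3):A a2@(3,1):B a3@(5,4):A a4@(0,3):A a5@(1,0):B a6@(4,3):A a7@(2,1):B a8@(0,2):A a9@(0,0):B
t=2: (unchanged — steady state)

(3, 1)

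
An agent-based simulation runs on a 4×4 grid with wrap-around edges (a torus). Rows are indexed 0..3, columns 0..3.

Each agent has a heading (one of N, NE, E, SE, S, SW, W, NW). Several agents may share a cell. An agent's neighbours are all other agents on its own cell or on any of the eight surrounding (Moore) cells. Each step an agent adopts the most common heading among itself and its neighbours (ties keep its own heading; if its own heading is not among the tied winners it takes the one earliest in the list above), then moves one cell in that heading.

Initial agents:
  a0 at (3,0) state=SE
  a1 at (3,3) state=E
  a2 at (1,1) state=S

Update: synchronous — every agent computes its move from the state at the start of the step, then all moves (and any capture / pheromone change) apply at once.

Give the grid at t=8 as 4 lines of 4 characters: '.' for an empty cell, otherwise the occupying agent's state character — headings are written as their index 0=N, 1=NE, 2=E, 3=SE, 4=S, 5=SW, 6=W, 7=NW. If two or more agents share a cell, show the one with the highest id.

....
.4..
....
3..2

t=1: a0@(0,1):SE a1@(3,0):E a2@(2,1):S
t=2: a0@(1,2):SE a1@(3,1):E a2@(3,1):S
t=3: a0@(2,3):SE a1@(3,2):E a2@(0,1):S
t=4: a0@(3,0):SE a1@(3,3):E a2@(1,1):S
t=5: a0@(0,1):SE a1@(3,0):E a2@(2,1):S
t=6: a0@(1,2):SE a1@(3,1):E a2@(3,1):S
t=7: a0@(2,3):SE a1@(3,2):E a2@(0,1):S
t=8: a0@(3,0):SE a1@(3,3):E a2@(1,1):S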